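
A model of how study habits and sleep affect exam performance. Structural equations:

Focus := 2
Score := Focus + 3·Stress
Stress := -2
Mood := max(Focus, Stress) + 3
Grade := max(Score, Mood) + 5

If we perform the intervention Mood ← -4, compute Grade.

Intervening sets Mood = -4 and removes its equation (Mood := max(Focus, Stress) + 3).
Score = Focus + 3·Stress  [with Focus=2, Stress=-2]  = -4
Grade = max(Score, Mood) + 5  [with Score=-4, Mood=-4]  = 1

1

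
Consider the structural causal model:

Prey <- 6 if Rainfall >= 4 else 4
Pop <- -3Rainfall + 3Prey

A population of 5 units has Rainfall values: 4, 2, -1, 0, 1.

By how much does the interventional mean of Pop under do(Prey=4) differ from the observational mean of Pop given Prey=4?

Under do(Prey=4), Prey's equation is replaced by Prey=4 for every unit. Per-unit Pop: 0, 6, 15, 12, 9. Mean = 8.4.
Conditioning on Prey=4 selects the 4 unit(s) with Rainfall ∈ {2, -1, 0, 1}. Their Pop values: 6, 15, 12, 9. Mean = 10.5.
Difference = 8.4 − 10.5 = -2.1.

-2.1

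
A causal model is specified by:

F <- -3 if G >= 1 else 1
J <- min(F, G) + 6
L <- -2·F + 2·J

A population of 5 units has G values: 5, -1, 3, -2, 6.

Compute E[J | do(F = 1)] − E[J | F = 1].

Every unit gets F=1 under the intervention. J values become 7, 5, 7, 4, 7; E[J|do(F=1)] = 6.
E[J|F=1] averages over only the 2 units with F=1 (G = -1, -2): J = 5, 4, mean 4.5.
Difference = 6 − 4.5 = 1.5.

1.5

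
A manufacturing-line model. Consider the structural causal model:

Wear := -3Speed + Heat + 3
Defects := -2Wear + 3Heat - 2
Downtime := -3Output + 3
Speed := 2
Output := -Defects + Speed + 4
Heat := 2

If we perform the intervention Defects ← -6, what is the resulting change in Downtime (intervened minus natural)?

Under do(Defects=-6), the mechanism Defects := -2Wear + 3Heat - 2 is discarded; Defects is fixed at -6.
Output = -Defects + Speed + 4  [with Defects=-6, Speed=2]  = 12
Downtime = -3Output + 3  [with Output=12]  = -33
Without intervention: Wear = -3Speed + Heat + 3  [with Speed=2, Heat=2]  = -1; Defects = -2Wear + 3Heat - 2  [with Wear=-1, Heat=2]  = 6; Output = -Defects + Speed + 4  [with Defects=6, Speed=2]  = 0; Downtime = -3Output + 3  [with Output=0]  = 3.
Change = -33 − 3 = -36.

-36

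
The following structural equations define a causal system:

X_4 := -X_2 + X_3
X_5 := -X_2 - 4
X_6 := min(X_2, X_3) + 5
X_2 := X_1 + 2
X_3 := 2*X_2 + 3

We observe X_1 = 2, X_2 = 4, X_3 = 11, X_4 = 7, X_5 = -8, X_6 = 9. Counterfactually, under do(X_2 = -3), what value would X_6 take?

Under do(X_2=-3), the mechanism X_2 := X_1 + 2 is discarded; X_2 is fixed at -3.
X_3 = 2*X_2 + 3  [with X_2=-3]  = -3
X_6 = min(X_2, X_3) + 5  [with X_2=-3, X_3=-3]  = 2

2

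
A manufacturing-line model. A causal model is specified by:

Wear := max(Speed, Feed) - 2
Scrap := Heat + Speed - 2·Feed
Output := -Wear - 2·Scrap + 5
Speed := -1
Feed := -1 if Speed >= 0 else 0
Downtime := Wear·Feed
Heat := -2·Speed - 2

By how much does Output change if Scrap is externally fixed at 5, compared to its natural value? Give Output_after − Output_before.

The intervention breaks the incoming arrows to Scrap: Scrap := Heat + Speed - 2·Feed no longer applies, and Scrap = 5.
Feed = -1 if Speed >= 0 else 0  [with Speed=-1]  = 0
Wear = max(Speed, Feed) - 2  [with Speed=-1, Feed=0]  = -2
Output = -Wear - 2·Scrap + 5  [with Wear=-2, Scrap=5]  = -3
Without intervention: Feed = -1 if Speed >= 0 else 0  [with Speed=-1]  = 0; Heat = -2·Speed - 2  [with Speed=-1]  = 0; Wear = max(Speed, Feed) - 2  [with Speed=-1, Feed=0]  = -2; Scrap = Heat + Speed - 2·Feed  [with Heat=0, Speed=-1, Feed=0]  = -1; Output = -Wear - 2·Scrap + 5  [with Wear=-2, Scrap=-1]  = 9.
Change = -3 − 9 = -12.

-12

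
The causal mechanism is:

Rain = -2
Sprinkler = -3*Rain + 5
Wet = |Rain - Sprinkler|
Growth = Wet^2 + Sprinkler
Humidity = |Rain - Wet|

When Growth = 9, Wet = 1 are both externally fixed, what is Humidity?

3

The joint intervention fixes Growth = 9, Wet = 1, removing each variable's own equation.
Humidity = |Rain - Wet|  [with Rain=-2, Wet=1]  = 3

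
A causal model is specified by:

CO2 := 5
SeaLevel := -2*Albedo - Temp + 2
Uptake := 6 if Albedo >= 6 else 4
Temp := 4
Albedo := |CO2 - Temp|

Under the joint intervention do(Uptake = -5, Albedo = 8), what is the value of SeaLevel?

-18

Under do(Uptake = -5, Albedo = 8), each intervened variable's structural equation is replaced by its fixed value.
SeaLevel = -2*Albedo - Temp + 2  [with Albedo=8, Temp=4]  = -18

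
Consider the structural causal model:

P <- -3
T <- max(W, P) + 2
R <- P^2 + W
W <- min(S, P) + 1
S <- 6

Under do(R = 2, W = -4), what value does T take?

-1

Under do(R = 2, W = -4), each intervened variable's structural equation is replaced by its fixed value.
T = max(W, P) + 2  [with W=-4, P=-3]  = -1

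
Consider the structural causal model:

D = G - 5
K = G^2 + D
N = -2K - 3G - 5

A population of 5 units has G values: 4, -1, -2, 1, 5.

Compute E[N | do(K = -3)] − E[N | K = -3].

-5.7

The intervention sets K=-3 in all 5 units regardless of G. Recomputing N per unit gives -11, 4, 7, -2, -14; average -3.2.
Observing K=-3 restricts to units where K's equation naturally yields -3: G ∈ {-2, 1}. In that subpopulation N = 7, -2, mean 2.5.
Difference = -3.2 − 2.5 = -5.7.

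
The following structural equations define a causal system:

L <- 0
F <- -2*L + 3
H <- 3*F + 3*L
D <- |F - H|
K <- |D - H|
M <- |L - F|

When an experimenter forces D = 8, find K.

1

Intervening sets D = 8 and removes its equation (D <- |F - H|).
F = -2*L + 3  [with L=0]  = 3
H = 3*F + 3*L  [with F=3, L=0]  = 9
K = |D - H|  [with D=8, H=9]  = 1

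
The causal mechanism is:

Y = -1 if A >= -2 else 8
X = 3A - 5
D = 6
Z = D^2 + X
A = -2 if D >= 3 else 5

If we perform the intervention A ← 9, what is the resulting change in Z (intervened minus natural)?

do(A=9) replaces the equation A = -2 if D >= 3 else 5 with the constant A = 9.
X = 3A - 5  [with A=9]  = 22
Z = D^2 + X  [with D=6, X=22]  = 58
Without intervention: A = -2 if D >= 3 else 5  [with D=6]  = -2; X = 3A - 5  [with A=-2]  = -11; Z = D^2 + X  [with D=6, X=-11]  = 25.
Change = 58 − 25 = 33.

33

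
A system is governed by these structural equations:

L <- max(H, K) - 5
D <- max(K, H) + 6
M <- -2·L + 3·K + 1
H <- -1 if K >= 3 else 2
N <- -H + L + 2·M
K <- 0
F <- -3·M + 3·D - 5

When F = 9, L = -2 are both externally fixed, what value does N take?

6

Setting F = 9, L = -2 by intervention discards those variables' equations.
H = -1 if K >= 3 else 2  [with K=0]  = 2
M = -2·L + 3·K + 1  [with L=-2, K=0]  = 5
N = -H + L + 2·M  [with H=2, L=-2, M=5]  = 6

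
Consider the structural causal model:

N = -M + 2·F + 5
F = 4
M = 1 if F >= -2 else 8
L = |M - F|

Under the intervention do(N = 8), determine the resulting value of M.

Under do(N=8), the mechanism N = -M + 2·F + 5 is discarded; N is fixed at 8.
Since M is not a descendant of the intervened variable, it is unaffected.
M = 1 if F >= -2 else 8  [with F=4]  = 1

1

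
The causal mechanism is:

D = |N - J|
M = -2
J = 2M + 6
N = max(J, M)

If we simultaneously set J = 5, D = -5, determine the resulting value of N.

5

The joint intervention fixes J = 5, D = -5, removing each variable's own equation.
N = max(J, M)  [with J=5, M=-2]  = 5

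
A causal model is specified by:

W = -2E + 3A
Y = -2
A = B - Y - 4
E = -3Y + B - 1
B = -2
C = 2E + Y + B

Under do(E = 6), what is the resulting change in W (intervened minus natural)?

-6

Under do(E=6), the mechanism E = -3Y + B - 1 is discarded; E is fixed at 6.
A = B - Y - 4  [with B=-2, Y=-2]  = -4
W = -2E + 3A  [with E=6, A=-4]  = -24
Without intervention: A = B - Y - 4  [with B=-2, Y=-2]  = -4; E = -3Y + B - 1  [with Y=-2, B=-2]  = 3; W = -2E + 3A  [with E=3, A=-4]  = -18.
Change = -24 − (-18) = -6.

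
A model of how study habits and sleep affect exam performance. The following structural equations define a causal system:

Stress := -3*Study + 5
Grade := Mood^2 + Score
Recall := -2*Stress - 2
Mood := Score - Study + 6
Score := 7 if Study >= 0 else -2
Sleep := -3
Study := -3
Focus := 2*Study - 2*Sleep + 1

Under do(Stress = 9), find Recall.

-20

The intervention breaks the incoming arrows to Stress: Stress := -3*Study + 5 no longer applies, and Stress = 9.
Recall = -2*Stress - 2  [with Stress=9]  = -20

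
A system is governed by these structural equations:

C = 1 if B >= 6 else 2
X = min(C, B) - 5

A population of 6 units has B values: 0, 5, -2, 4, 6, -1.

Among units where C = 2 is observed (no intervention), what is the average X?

-4.8

E[X|C=2] averages over only the 5 units with C=2 (B = 0, 5, -2, 4, -1): X = -5, -3, -7, -3, -6, mean -4.8.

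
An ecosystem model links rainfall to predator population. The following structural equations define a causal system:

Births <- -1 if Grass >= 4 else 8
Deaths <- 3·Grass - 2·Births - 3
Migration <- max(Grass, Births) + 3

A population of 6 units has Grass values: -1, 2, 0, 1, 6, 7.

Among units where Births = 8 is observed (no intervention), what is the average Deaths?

-17.5

Observing Births=8 restricts to units where Births's equation naturally yields 8: Grass ∈ {-1, 2, 0, 1}. In that subpopulation Deaths = -22, -13, -19, -16, mean -17.5.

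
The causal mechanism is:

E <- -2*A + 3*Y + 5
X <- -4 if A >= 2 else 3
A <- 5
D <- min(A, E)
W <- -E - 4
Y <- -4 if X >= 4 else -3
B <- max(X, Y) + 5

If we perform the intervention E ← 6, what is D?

5

Under do(E=6), the mechanism E <- -2*A + 3*Y + 5 is discarded; E is fixed at 6.
D = min(A, E)  [with A=5, E=6]  = 5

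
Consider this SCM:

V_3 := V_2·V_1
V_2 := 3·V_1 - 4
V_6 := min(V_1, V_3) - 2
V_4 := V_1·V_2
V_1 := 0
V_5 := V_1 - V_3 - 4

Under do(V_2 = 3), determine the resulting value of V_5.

do(V_2=3) replaces the equation V_2 := 3·V_1 - 4 with the constant V_2 = 3.
V_3 = V_2·V_1  [with V_2=3, V_1=0]  = 0
V_5 = V_1 - V_3 - 4  [with V_1=0, V_3=0]  = -4

-4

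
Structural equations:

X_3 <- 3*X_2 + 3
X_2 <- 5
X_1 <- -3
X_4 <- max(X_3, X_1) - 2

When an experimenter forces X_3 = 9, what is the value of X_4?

7

The intervention breaks the incoming arrows to X_3: X_3 <- 3*X_2 + 3 no longer applies, and X_3 = 9.
X_4 = max(X_3, X_1) - 2  [with X_3=9, X_1=-3]  = 7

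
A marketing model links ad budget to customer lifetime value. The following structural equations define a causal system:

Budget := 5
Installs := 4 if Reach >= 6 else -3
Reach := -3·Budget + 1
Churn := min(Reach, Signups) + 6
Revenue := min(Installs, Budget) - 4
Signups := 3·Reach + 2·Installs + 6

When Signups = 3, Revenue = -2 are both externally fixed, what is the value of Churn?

-8

Setting Signups = 3, Revenue = -2 by intervention discards those variables' equations.
Reach = -3·Budget + 1  [with Budget=5]  = -14
Churn = min(Reach, Signups) + 6  [with Reach=-14, Signups=3]  = -8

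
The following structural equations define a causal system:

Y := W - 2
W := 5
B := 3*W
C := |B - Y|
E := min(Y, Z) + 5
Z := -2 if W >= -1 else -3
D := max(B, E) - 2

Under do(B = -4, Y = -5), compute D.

Setting B = -4, Y = -5 by intervention discards those variables' equations.
Z = -2 if W >= -1 else -3  [with W=5]  = -2
E = min(Y, Z) + 5  [with Y=-5, Z=-2]  = 0
D = max(B, E) - 2  [with B=-4, E=0]  = -2

-2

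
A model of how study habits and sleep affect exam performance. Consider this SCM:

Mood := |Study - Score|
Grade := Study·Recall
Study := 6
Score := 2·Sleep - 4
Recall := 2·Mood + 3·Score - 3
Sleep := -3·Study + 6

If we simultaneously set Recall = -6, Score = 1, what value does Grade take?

The joint intervention fixes Recall = -6, Score = 1, removing each variable's own equation.
Grade = Study·Recall  [with Study=6, Recall=-6]  = -36

-36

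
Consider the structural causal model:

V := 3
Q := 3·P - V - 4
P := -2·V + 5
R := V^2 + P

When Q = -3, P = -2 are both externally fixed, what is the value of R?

7

The joint intervention fixes Q = -3, P = -2, removing each variable's own equation.
R = V^2 + P  [with V=3, P=-2]  = 7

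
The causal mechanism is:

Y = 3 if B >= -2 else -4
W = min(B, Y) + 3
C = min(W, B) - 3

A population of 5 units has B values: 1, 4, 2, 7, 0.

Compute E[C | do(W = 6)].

-0.4

do(W=6) breaks W's dependence on B. With W=6 fixed, C across the units is -2, 1, -1, 3, -3, mean -0.4.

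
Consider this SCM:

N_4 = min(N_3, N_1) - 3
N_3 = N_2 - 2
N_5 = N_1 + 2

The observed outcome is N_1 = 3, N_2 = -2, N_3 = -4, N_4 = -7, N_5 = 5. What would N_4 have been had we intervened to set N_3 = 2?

-1

The intervention breaks the incoming arrows to N_3: N_3 = N_2 - 2 no longer applies, and N_3 = 2.
N_4 = min(N_3, N_1) - 3  [with N_3=2, N_1=3]  = -1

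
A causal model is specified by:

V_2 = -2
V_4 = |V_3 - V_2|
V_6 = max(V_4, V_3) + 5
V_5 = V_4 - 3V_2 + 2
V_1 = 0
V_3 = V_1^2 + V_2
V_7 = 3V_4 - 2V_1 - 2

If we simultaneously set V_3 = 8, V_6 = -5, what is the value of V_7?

28

Under do(V_3 = 8, V_6 = -5), each intervened variable's structural equation is replaced by its fixed value.
V_4 = |V_3 - V_2|  [with V_3=8, V_2=-2]  = 10
V_7 = 3V_4 - 2V_1 - 2  [with V_4=10, V_1=0]  = 28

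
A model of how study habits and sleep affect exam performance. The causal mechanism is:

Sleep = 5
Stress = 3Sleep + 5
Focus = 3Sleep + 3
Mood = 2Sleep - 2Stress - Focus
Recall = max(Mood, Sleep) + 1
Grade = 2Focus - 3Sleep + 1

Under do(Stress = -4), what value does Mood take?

Under do(Stress=-4), the mechanism Stress = 3Sleep + 5 is discarded; Stress is fixed at -4.
Focus = 3Sleep + 3  [with Sleep=5]  = 18
Mood = 2Sleep - 2Stress - Focus  [with Sleep=5, Stress=-4, Focus=18]  = 0

0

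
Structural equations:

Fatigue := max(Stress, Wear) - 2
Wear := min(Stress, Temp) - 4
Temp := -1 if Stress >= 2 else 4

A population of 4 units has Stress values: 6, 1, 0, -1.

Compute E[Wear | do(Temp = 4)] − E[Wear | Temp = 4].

1

The intervention sets Temp=4 in all 4 units regardless of Stress. Recomputing Wear per unit gives 0, -3, -4, -5; average -3.
Observing Temp=4 restricts to units where Temp's equation naturally yields 4: Stress ∈ {1, 0, -1}. In that subpopulation Wear = -3, -4, -5, mean -4.
Difference = -3 − (-4) = 1.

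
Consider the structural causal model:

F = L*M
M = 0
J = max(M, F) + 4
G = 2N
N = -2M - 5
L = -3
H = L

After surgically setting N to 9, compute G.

18

Under do(N=9), the mechanism N = -2M - 5 is discarded; N is fixed at 9.
G = 2N  [with N=9]  = 18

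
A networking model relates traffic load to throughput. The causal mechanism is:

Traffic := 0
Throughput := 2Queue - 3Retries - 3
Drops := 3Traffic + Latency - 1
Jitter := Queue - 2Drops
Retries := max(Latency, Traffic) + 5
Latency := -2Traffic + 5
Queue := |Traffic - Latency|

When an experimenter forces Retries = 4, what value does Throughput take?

-5

Under do(Retries=4), the mechanism Retries := max(Latency, Traffic) + 5 is discarded; Retries is fixed at 4.
Latency = -2Traffic + 5  [with Traffic=0]  = 5
Queue = |Traffic - Latency|  [with Traffic=0, Latency=5]  = 5
Throughput = 2Queue - 3Retries - 3  [with Queue=5, Retries=4]  = -5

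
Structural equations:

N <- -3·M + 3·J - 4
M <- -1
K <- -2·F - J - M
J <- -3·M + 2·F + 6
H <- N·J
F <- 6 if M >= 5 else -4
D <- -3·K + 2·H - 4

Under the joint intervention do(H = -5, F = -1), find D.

Setting H = -5, F = -1 by intervention discards those variables' equations.
J = -3·M + 2·F + 6  [with M=-1, F=-1]  = 7
K = -2·F - J - M  [with F=-1, J=7, M=-1]  = -4
D = -3·K + 2·H - 4  [with K=-4, H=-5]  = -2

-2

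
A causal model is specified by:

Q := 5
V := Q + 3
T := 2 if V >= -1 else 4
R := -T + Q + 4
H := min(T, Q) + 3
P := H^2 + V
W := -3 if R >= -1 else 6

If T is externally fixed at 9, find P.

72

The intervention breaks the incoming arrows to T: T := 2 if V >= -1 else 4 no longer applies, and T = 9.
V = Q + 3  [with Q=5]  = 8
H = min(T, Q) + 3  [with T=9, Q=5]  = 8
P = H^2 + V  [with H=8, V=8]  = 72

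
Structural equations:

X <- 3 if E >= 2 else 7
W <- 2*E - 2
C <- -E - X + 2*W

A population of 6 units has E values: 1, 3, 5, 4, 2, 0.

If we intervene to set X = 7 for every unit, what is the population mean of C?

-3.5

Under do(X=7), X's equation is replaced by X=7 for every unit. Per-unit C: -8, -2, 4, 1, -5, -11. Mean = -3.5.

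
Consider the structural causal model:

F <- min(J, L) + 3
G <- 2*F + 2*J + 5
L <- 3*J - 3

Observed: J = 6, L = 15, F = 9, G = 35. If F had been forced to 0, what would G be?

17

The intervention breaks the incoming arrows to F: F <- min(J, L) + 3 no longer applies, and F = 0.
G = 2*F + 2*J + 5  [with F=0, J=6]  = 17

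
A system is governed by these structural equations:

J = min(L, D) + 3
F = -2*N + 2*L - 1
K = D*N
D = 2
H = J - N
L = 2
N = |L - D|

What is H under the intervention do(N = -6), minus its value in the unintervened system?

The intervention breaks the incoming arrows to N: N = |L - D| no longer applies, and N = -6.
J = min(L, D) + 3  [with L=2, D=2]  = 5
H = J - N  [with J=5, N=-6]  = 11
Without intervention: N = |L - D|  [with L=2, D=2]  = 0; J = min(L, D) + 3  [with L=2, D=2]  = 5; H = J - N  [with J=5, N=0]  = 5.
Change = 11 − 5 = 6.

6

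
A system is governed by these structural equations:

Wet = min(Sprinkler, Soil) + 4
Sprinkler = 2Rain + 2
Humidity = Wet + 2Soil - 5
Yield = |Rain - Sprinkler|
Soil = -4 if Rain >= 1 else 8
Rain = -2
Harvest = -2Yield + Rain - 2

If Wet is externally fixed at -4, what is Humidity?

Intervening sets Wet = -4 and removes its equation (Wet = min(Sprinkler, Soil) + 4).
Soil = -4 if Rain >= 1 else 8  [with Rain=-2]  = 8
Humidity = Wet + 2Soil - 5  [with Wet=-4, Soil=8]  = 7

7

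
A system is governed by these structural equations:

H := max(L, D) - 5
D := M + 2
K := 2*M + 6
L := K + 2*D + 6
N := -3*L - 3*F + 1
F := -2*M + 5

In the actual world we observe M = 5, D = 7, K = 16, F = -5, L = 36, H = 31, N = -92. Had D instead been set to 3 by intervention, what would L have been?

do(D=3) replaces the equation D := M + 2 with the constant D = 3.
K = 2*M + 6  [with M=5]  = 16
L = K + 2*D + 6  [with K=16, D=3]  = 28

28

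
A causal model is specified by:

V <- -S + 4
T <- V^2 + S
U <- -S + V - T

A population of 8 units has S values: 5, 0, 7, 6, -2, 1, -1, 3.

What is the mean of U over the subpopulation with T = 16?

-19

Observing T=16 restricts to units where T's equation naturally yields 16: S ∈ {0, 7}. In that subpopulation U = -12, -26, mean -19.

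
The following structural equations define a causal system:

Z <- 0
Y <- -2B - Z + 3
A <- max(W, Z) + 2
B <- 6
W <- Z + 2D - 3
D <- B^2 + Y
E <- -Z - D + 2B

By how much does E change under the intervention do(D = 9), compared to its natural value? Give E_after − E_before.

18

Under do(D=9), the mechanism D <- B^2 + Y is discarded; D is fixed at 9.
E = -Z - D + 2B  [with Z=0, D=9, B=6]  = 3
Without intervention: Y = -2B - Z + 3  [with B=6, Z=0]  = -9; D = B^2 + Y  [with B=6, Y=-9]  = 27; E = -Z - D + 2B  [with Z=0, D=27, B=6]  = -15.
Change = 3 − (-15) = 18.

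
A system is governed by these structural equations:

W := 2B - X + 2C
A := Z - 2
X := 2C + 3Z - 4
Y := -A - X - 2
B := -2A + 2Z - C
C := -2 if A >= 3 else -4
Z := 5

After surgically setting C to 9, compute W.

The intervention breaks the incoming arrows to C: C := -2 if A >= 3 else -4 no longer applies, and C = 9.
A = Z - 2  [with Z=5]  = 3
B = -2A + 2Z - C  [with A=3, Z=5, C=9]  = -5
X = 2C + 3Z - 4  [with C=9, Z=5]  = 29
W = 2B - X + 2C  [with B=-5, X=29, C=9]  = -21

-21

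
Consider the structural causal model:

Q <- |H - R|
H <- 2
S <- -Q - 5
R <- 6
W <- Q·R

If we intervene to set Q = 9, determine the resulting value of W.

do(Q=9) replaces the equation Q <- |H - R| with the constant Q = 9.
W = Q·R  [with Q=9, R=6]  = 54

54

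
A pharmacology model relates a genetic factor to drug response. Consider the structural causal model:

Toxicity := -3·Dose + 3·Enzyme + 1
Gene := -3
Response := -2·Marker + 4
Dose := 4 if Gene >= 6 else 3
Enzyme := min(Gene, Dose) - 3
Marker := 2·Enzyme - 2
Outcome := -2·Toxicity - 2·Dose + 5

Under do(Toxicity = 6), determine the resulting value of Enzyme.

do(Toxicity=6) replaces the equation Toxicity := -3·Dose + 3·Enzyme + 1 with the constant Toxicity = 6.
Enzyme is not downstream of the intervention, so its value is determined by the original equations.
Dose = 4 if Gene >= 6 else 3  [with Gene=-3]  = 3
Enzyme = min(Gene, Dose) - 3  [with Gene=-3, Dose=3]  = -6

-6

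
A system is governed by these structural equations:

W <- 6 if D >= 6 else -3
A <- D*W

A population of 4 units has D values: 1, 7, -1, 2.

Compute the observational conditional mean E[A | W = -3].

Observing W=-3 restricts to units where W's equation naturally yields -3: D ∈ {1, -1, 2}. In that subpopulation A = -3, 3, -6, mean -2.

-2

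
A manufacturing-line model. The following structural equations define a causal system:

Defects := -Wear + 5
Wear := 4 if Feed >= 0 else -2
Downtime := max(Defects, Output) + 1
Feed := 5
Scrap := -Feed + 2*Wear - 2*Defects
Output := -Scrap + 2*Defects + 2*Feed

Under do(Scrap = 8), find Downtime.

5

Under do(Scrap=8), the mechanism Scrap := -Feed + 2*Wear - 2*Defects is discarded; Scrap is fixed at 8.
Wear = 4 if Feed >= 0 else -2  [with Feed=5]  = 4
Defects = -Wear + 5  [with Wear=4]  = 1
Output = -Scrap + 2*Defects + 2*Feed  [with Scrap=8, Defects=1, Feed=5]  = 4
Downtime = max(Defects, Output) + 1  [with Defects=1, Output=4]  = 5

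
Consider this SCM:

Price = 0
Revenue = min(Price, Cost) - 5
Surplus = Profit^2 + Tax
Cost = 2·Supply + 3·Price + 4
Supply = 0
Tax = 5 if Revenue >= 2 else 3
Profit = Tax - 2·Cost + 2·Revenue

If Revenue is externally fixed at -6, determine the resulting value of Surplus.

The intervention breaks the incoming arrows to Revenue: Revenue = min(Price, Cost) - 5 no longer applies, and Revenue = -6.
Cost = 2·Supply + 3·Price + 4  [with Supply=0, Price=0]  = 4
Tax = 5 if Revenue >= 2 else 3  [with Revenue=-6]  = 3
Profit = Tax - 2·Cost + 2·Revenue  [with Tax=3, Cost=4, Revenue=-6]  = -17
Surplus = Profit^2 + Tax  [with Profit=-17, Tax=3]  = 292

292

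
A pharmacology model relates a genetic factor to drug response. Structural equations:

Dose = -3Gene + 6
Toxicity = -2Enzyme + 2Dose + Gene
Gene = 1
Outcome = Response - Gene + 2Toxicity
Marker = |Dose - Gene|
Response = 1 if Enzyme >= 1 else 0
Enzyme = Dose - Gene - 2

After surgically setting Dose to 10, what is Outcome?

14

Under do(Dose=10), the mechanism Dose = -3Gene + 6 is discarded; Dose is fixed at 10.
Enzyme = Dose - Gene - 2  [with Dose=10, Gene=1]  = 7
Response = 1 if Enzyme >= 1 else 0  [with Enzyme=7]  = 1
Toxicity = -2Enzyme + 2Dose + Gene  [with Enzyme=7, Dose=10, Gene=1]  = 7
Outcome = Response - Gene + 2Toxicity  [with Response=1, Gene=1, Toxicity=7]  = 14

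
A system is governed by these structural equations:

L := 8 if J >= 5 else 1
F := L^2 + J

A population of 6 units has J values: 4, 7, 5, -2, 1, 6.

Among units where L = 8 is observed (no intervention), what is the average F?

70

Observing L=8 restricts to units where L's equation naturally yields 8: J ∈ {7, 5, 6}. In that subpopulation F = 71, 69, 70, mean 70.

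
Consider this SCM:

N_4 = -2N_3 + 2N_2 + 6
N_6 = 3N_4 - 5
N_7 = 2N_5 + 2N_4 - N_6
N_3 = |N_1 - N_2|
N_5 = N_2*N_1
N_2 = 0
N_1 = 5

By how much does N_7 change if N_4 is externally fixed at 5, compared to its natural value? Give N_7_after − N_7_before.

The intervention breaks the incoming arrows to N_4: N_4 = -2N_3 + 2N_2 + 6 no longer applies, and N_4 = 5.
N_5 = N_2*N_1  [with N_2=0, N_1=5]  = 0
N_6 = 3N_4 - 5  [with N_4=5]  = 10
N_7 = 2N_5 + 2N_4 - N_6  [with N_5=0, N_4=5, N_6=10]  = 0
Without intervention: N_3 = |N_1 - N_2|  [with N_1=5, N_2=0]  = 5; N_4 = -2N_3 + 2N_2 + 6  [with N_3=5, N_2=0]  = -4; N_5 = N_2*N_1  [with N_2=0, N_1=5]  = 0; N_6 = 3N_4 - 5  [with N_4=-4]  = -17; N_7 = 2N_5 + 2N_4 - N_6  [with N_5=0, N_4=-4, N_6=-17]  = 9.
Change = 0 − 9 = -9.

-9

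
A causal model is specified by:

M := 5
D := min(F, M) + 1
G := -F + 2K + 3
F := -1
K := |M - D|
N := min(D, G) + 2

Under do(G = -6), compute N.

The intervention breaks the incoming arrows to G: G := -F + 2K + 3 no longer applies, and G = -6.
D = min(F, M) + 1  [with F=-1, M=5]  = 0
N = min(D, G) + 2  [with D=0, G=-6]  = -4

-4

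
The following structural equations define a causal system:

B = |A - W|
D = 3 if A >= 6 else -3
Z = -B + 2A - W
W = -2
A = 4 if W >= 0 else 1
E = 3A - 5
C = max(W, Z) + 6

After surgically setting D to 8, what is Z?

do(D=8) replaces the equation D = 3 if A >= 6 else -3 with the constant D = 8.
Since Z is not a descendant of the intervened variable, it is unaffected.
A = 4 if W >= 0 else 1  [with W=-2]  = 1
B = |A - W|  [with A=1, W=-2]  = 3
Z = -B + 2A - W  [with B=3, A=1, W=-2]  = 1

1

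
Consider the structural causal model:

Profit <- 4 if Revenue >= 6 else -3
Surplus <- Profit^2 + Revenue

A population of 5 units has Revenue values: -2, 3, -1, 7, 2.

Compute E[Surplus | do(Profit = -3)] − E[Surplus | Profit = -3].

1.3

do(Profit=-3) breaks Profit's dependence on Revenue. With Profit=-3 fixed, Surplus across the units is 7, 12, 8, 16, 11, mean 10.8.
E[Surplus|Profit=-3] averages over only the 4 units with Profit=-3 (Revenue = -2, 3, -1, 2): Surplus = 7, 12, 8, 11, mean 9.5.
Difference = 10.8 − 9.5 = 1.3.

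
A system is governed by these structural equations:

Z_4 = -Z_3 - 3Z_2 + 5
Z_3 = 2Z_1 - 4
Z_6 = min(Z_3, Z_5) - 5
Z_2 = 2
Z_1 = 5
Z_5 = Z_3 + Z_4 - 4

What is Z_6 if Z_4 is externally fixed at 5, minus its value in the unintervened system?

11

Under do(Z_4=5), the mechanism Z_4 = -Z_3 - 3Z_2 + 5 is discarded; Z_4 is fixed at 5.
Z_3 = 2Z_1 - 4  [with Z_1=5]  = 6
Z_5 = Z_3 + Z_4 - 4  [with Z_3=6, Z_4=5]  = 7
Z_6 = min(Z_3, Z_5) - 5  [with Z_3=6, Z_5=7]  = 1
Without intervention: Z_3 = 2Z_1 - 4  [with Z_1=5]  = 6; Z_4 = -Z_3 - 3Z_2 + 5  [with Z_3=6, Z_2=2]  = -7; Z_5 = Z_3 + Z_4 - 4  [with Z_3=6, Z_4=-7]  = -5; Z_6 = min(Z_3, Z_5) - 5  [with Z_3=6, Z_5=-5]  = -10.
Change = 1 − (-10) = 11.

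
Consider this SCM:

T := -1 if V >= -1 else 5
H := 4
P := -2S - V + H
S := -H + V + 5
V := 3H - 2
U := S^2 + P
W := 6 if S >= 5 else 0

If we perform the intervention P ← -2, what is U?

Under do(P=-2), the mechanism P := -2S - V + H is discarded; P is fixed at -2.
V = 3H - 2  [with H=4]  = 10
S = -H + V + 5  [with H=4, V=10]  = 11
U = S^2 + P  [with S=11, P=-2]  = 119

119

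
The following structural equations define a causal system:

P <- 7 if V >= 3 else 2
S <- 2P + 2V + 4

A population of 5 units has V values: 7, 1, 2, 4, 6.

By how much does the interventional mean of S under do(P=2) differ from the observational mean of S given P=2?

The intervention sets P=2 in all 5 units regardless of V. Recomputing S per unit gives 22, 10, 12, 16, 20; average 16.
Observing P=2 restricts to units where P's equation naturally yields 2: V ∈ {1, 2}. In that subpopulation S = 10, 12, mean 11.
Difference = 16 − 11 = 5.

5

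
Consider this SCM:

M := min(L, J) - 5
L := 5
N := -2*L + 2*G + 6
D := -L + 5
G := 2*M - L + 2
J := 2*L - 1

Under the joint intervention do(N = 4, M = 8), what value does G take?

13

Under do(N = 4, M = 8), each intervened variable's structural equation is replaced by its fixed value.
G = 2*M - L + 2  [with M=8, L=5]  = 13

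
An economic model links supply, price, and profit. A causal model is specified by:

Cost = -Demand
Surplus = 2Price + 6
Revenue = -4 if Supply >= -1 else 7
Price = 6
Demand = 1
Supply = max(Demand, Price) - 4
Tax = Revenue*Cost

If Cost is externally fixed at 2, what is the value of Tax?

-8

Under do(Cost=2), the mechanism Cost = -Demand is discarded; Cost is fixed at 2.
Supply = max(Demand, Price) - 4  [with Demand=1, Price=6]  = 2
Revenue = -4 if Supply >= -1 else 7  [with Supply=2]  = -4
Tax = Revenue*Cost  [with Revenue=-4, Cost=2]  = -8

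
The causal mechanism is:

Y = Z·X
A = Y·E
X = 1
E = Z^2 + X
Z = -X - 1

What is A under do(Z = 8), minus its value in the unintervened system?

do(Z=8) replaces the equation Z = -X - 1 with the constant Z = 8.
Y = Z·X  [with Z=8, X=1]  = 8
E = Z^2 + X  [with Z=8, X=1]  = 65
A = Y·E  [with Y=8, E=65]  = 520
Without intervention: Z = -X - 1  [with X=1]  = -2; Y = Z·X  [with Z=-2, X=1]  = -2; E = Z^2 + X  [with Z=-2, X=1]  = 5; A = Y·E  [with Y=-2, E=5]  = -10.
Change = 520 − (-10) = 530.

530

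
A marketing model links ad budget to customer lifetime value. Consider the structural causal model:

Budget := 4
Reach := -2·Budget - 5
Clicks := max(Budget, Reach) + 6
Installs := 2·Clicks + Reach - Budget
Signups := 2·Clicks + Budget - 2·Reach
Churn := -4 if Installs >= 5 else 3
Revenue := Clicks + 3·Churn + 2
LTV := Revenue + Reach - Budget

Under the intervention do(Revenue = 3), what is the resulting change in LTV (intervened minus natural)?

do(Revenue=3) replaces the equation Revenue := Clicks + 3·Churn + 2 with the constant Revenue = 3.
Reach = -2·Budget - 5  [with Budget=4]  = -13
LTV = Revenue + Reach - Budget  [with Revenue=3, Reach=-13, Budget=4]  = -14
Without intervention: Reach = -2·Budget - 5  [with Budget=4]  = -13; Clicks = max(Budget, Reach) + 6  [with Budget=4, Reach=-13]  = 10; Installs = 2·Clicks + Reach - Budget  [with Clicks=10, Reach=-13, Budget=4]  = 3; Churn = -4 if Installs >= 5 else 3  [with Installs=3]  = 3; Revenue = Clicks + 3·Churn + 2  [with Clicks=10, Churn=3]  = 21; LTV = Revenue + Reach - Budget  [with Revenue=21, Reach=-13, Budget=4]  = 4.
Change = -14 − 4 = -18.

-18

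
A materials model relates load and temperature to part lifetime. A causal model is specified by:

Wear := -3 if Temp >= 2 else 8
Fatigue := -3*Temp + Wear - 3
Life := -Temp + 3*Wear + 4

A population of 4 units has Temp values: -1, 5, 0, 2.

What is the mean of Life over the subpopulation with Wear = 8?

Observing Wear=8 restricts to units where Wear's equation naturally yields 8: Temp ∈ {-1, 0}. In that subpopulation Life = 29, 28, mean 28.5.

28.5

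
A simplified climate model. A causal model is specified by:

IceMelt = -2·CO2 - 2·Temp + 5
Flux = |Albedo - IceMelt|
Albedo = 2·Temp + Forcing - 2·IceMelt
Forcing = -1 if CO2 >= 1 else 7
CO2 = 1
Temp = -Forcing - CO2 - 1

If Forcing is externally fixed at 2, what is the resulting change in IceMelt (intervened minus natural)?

6

Under do(Forcing=2), the mechanism Forcing = -1 if CO2 >= 1 else 7 is discarded; Forcing is fixed at 2.
Temp = -Forcing - CO2 - 1  [with Forcing=2, CO2=1]  = -4
IceMelt = -2·CO2 - 2·Temp + 5  [with CO2=1, Temp=-4]  = 11
Without intervention: Forcing = -1 if CO2 >= 1 else 7  [with CO2=1]  = -1; Temp = -Forcing - CO2 - 1  [with Forcing=-1, CO2=1]  = -1; IceMelt = -2·CO2 - 2·Temp + 5  [with CO2=1, Temp=-1]  = 5.
Change = 11 − 5 = 6.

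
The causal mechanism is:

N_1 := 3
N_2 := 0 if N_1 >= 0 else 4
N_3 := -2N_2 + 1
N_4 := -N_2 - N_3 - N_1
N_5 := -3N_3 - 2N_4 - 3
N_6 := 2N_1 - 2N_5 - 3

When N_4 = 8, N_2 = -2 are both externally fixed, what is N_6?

71

The joint intervention fixes N_4 = 8, N_2 = -2, removing each variable's own equation.
N_3 = -2N_2 + 1  [with N_2=-2]  = 5
N_5 = -3N_3 - 2N_4 - 3  [with N_3=5, N_4=8]  = -34
N_6 = 2N_1 - 2N_5 - 3  [with N_1=3, N_5=-34]  = 71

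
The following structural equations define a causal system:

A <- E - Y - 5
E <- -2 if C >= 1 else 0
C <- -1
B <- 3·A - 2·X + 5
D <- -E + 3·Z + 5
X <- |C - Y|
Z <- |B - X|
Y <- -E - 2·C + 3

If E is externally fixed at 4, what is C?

Under do(E=4), the mechanism E <- -2 if C >= 1 else 0 is discarded; E is fixed at 4.
C is not downstream of the intervention, so its value is determined by the original equations.

-1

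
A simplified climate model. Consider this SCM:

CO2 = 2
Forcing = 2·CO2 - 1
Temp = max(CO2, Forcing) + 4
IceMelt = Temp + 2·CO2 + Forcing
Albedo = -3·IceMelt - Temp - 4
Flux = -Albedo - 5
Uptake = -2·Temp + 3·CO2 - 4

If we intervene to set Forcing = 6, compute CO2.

2

Under do(Forcing=6), the mechanism Forcing = 2·CO2 - 1 is discarded; Forcing is fixed at 6.
CO2 is not downstream of the intervention, so its value is determined by the original equations.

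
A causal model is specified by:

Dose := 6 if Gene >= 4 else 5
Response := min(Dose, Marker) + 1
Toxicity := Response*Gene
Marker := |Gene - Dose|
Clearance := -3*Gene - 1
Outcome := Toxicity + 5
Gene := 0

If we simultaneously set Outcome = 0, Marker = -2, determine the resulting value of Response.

The joint intervention fixes Outcome = 0, Marker = -2, removing each variable's own equation.
Dose = 6 if Gene >= 4 else 5  [with Gene=0]  = 5
Response = min(Dose, Marker) + 1  [with Dose=5, Marker=-2]  = -1

-1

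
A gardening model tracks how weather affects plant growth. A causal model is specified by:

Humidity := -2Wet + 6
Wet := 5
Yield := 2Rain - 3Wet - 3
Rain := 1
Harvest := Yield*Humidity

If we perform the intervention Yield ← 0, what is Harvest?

Intervening sets Yield = 0 and removes its equation (Yield := 2Rain - 3Wet - 3).
Humidity = -2Wet + 6  [with Wet=5]  = -4
Harvest = Yield*Humidity  [with Yield=0, Humidity=-4]  = 0

0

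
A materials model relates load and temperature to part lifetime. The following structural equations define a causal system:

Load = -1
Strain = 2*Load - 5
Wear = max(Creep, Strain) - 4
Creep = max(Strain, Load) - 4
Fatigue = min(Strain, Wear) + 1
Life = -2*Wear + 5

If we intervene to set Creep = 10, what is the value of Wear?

The intervention breaks the incoming arrows to Creep: Creep = max(Strain, Load) - 4 no longer applies, and Creep = 10.
Strain = 2*Load - 5  [with Load=-1]  = -7
Wear = max(Creep, Strain) - 4  [with Creep=10, Strain=-7]  = 6

6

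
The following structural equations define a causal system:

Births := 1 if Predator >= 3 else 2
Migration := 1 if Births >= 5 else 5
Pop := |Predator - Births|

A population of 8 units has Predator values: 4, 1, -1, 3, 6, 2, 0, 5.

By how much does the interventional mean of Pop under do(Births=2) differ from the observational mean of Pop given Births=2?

Under do(Births=2), Births's equation is replaced by Births=2 for every unit. Per-unit Pop: 2, 1, 3, 1, 4, 0, 2, 3. Mean = 2.
Observing Births=2 restricts to units where Births's equation naturally yields 2: Predator ∈ {1, -1, 2, 0}. In that subpopulation Pop = 1, 3, 0, 2, mean 1.5.
Difference = 2 − 1.5 = 0.5.

0.5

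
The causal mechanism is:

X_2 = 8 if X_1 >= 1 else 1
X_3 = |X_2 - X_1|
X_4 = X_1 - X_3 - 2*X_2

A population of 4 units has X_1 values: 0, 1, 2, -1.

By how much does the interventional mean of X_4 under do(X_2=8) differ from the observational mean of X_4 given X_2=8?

-2

Every unit gets X_2=8 under the intervention. X_4 values become -24, -22, -20, -26; E[X_4|do(X_2=8)] = -23.
Observing X_2=8 restricts to units where X_2's equation naturally yields 8: X_1 ∈ {1, 2}. In that subpopulation X_4 = -22, -20, mean -21.
Difference = -23 − (-21) = -2.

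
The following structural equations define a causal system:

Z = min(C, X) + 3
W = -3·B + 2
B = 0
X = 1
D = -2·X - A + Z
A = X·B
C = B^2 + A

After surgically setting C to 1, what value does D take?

2

Under do(C=1), the mechanism C = B^2 + A is discarded; C is fixed at 1.
A = X·B  [with X=1, B=0]  = 0
Z = min(C, X) + 3  [with C=1, X=1]  = 4
D = -2·X - A + Z  [with X=1, A=0, Z=4]  = 2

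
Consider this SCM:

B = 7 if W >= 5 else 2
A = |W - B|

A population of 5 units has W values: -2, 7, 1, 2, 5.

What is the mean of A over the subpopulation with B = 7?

Conditioning on B=7 selects the 2 unit(s) with W ∈ {7, 5}. Their A values: 0, 2. Mean = 1.

1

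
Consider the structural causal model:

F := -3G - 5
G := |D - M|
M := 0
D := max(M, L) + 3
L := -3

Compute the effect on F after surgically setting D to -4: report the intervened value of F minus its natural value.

do(D=-4) replaces the equation D := max(M, L) + 3 with the constant D = -4.
G = |D - M|  [with D=-4, M=0]  = 4
F = -3G - 5  [with G=4]  = -17
Without intervention: D = max(M, L) + 3  [with M=0, L=-3]  = 3; G = |D - M|  [with D=3, M=0]  = 3; F = -3G - 5  [with G=3]  = -14.
Change = -17 − (-14) = -3.

-3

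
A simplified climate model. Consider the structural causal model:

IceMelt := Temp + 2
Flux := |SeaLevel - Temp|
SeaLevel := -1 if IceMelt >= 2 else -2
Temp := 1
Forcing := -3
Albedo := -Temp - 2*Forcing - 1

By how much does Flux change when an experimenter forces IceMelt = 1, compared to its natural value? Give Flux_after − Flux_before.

The intervention breaks the incoming arrows to IceMelt: IceMelt := Temp + 2 no longer applies, and IceMelt = 1.
SeaLevel = -1 if IceMelt >= 2 else -2  [with IceMelt=1]  = -2
Flux = |SeaLevel - Temp|  [with SeaLevel=-2, Temp=1]  = 3
Without intervention: IceMelt = Temp + 2  [with Temp=1]  = 3; SeaLevel = -1 if IceMelt >= 2 else -2  [with IceMelt=3]  = -1; Flux = |SeaLevel - Temp|  [with SeaLevel=-1, Temp=1]  = 2.
Change = 3 − 2 = 1.

1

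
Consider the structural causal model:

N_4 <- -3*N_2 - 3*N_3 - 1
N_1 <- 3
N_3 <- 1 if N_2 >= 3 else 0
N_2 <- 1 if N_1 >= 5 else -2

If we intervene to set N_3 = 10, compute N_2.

Under do(N_3=10), the mechanism N_3 <- 1 if N_2 >= 3 else 0 is discarded; N_3 is fixed at 10.
Since N_2 is not a descendant of the intervened variable, it is unaffected.
N_2 = 1 if N_1 >= 5 else -2  [with N_1=3]  = -2

-2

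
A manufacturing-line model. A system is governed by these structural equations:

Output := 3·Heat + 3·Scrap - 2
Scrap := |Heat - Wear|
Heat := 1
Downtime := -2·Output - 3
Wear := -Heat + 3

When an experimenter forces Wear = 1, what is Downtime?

-5

do(Wear=1) replaces the equation Wear := -Heat + 3 with the constant Wear = 1.
Scrap = |Heat - Wear|  [with Heat=1, Wear=1]  = 0
Output = 3·Heat + 3·Scrap - 2  [with Heat=1, Scrap=0]  = 1
Downtime = -2·Output - 3  [with Output=1]  = -5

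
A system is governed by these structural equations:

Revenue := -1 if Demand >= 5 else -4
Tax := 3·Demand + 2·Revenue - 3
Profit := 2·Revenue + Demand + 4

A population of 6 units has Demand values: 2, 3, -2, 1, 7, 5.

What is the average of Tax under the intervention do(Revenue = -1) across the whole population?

3

Every unit gets Revenue=-1 under the intervention. Tax values become 1, 4, -11, -2, 16, 10; E[Tax|do(Revenue=-1)] = 3.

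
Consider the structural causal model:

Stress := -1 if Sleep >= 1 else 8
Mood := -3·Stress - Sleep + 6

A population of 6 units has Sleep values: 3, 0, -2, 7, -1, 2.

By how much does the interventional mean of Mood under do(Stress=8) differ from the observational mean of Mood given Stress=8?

-2.5

The intervention sets Stress=8 in all 6 units regardless of Sleep. Recomputing Mood per unit gives -21, -18, -16, -25, -17, -20; average -19.5.
Conditioning on Stress=8 selects the 3 unit(s) with Sleep ∈ {0, -2, -1}. Their Mood values: -18, -16, -17. Mean = -17.
Difference = -19.5 − (-17) = -2.5.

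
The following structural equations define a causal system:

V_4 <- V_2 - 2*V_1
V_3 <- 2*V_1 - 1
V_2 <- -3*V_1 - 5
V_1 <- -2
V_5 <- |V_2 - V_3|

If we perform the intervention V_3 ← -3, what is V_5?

do(V_3=-3) replaces the equation V_3 <- 2*V_1 - 1 with the constant V_3 = -3.
V_2 = -3*V_1 - 5  [with V_1=-2]  = 1
V_5 = |V_2 - V_3|  [with V_2=1, V_3=-3]  = 4

4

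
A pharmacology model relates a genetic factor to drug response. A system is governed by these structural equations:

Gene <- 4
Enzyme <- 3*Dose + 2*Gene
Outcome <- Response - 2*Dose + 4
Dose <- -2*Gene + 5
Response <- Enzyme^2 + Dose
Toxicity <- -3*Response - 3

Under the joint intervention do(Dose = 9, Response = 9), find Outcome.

-5

The joint intervention fixes Dose = 9, Response = 9, removing each variable's own equation.
Outcome = Response - 2*Dose + 4  [with Response=9, Dose=9]  = -5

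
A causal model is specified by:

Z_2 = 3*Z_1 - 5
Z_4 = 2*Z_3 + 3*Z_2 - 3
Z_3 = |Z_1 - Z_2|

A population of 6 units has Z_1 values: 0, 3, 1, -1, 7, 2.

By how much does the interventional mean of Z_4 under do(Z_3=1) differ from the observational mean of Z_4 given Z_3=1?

do(Z_3=1) breaks Z_3's dependence on Z_1. With Z_3=1 fixed, Z_4 across the units is -16, 11, -7, -25, 47, 2, mean 2.
Observing Z_3=1 restricts to units where Z_3's equation naturally yields 1: Z_1 ∈ {3, 2}. In that subpopulation Z_4 = 11, 2, mean 6.5.
Difference = 2 − 6.5 = -4.5.

-4.5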